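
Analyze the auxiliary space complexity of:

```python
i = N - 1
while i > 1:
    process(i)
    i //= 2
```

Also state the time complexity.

Space complexity: O(1).
Only a constant amount of auxiliary storage is used; nothing grows with n.
Time complexity: O(log n).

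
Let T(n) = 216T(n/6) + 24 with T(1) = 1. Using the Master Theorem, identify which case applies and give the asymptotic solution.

a=216, b=6, f(n)=24.
log_6(216) = 3 > 0.
Since f(n) = O(n^0) is polynomially smaller than n^3, Case 1 applies.
T(n) = Theta(n^3).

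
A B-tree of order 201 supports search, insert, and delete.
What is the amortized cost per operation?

B-tree of order 201 has height O(log_201 n). Each operation traverses the tree height. Splits during insert and merges during delete are O(1) each and occur at most once per level. Total cost per operation: O(log_201 n).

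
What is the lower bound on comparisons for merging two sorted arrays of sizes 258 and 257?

Adversary argument: with sizes 258 and 257 (differing by at most 1), interleave the two arrays so that every consecutive pair in the output comes from different inputs. Then each of the 514 adjacent output pairs must be directly compared, or the algorithm cannot determine their relative order. So 514 comparisons are necessary; standard merge achieves this.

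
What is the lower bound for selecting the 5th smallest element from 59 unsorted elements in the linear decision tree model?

Selecting the 5th smallest of 59 elements requires Omega(n) comparisons. Every element must be compared at least once. The BFPRT algorithm achieves O(n), making this tight.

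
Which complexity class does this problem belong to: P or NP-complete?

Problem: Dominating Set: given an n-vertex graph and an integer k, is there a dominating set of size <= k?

This problem is NP-complete: reduces from Set Cover (with k part of the input).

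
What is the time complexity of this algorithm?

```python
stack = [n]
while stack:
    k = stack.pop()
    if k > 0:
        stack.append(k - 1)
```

Time complexity: O(n).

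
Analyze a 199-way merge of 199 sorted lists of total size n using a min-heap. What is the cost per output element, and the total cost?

Maintain a min-heap of size 199 holding the current head of each list. Each output step does one extract-min (O(log 199)) and one insert of that list's next element (O(log 199)). Each of the n elements passes through the heap exactly once, so the total cost is O(n log 199), i.e. O(log 199) per output element.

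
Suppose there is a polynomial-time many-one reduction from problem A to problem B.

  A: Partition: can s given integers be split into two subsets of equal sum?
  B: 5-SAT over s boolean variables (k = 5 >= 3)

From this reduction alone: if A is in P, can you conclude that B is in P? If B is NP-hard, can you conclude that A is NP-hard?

A poly-time reduction A <=_p B transfers tractability DOWN (B easy => A easy) and hardness UP (A hard => B hard), not the reverse.
From A in P, the reduction alone does NOT give B in P: any problem in P trivially reduces to SAT, yet SAT is not known to be in P.
From B NP-hard, the reduction alone does NOT give A NP-hard: again, easy problems reduce to hard ones.
(Here in fact A is NP-complete and B is NP-complete.)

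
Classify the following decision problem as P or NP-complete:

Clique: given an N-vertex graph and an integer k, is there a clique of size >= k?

This problem is NP-complete: complement of Independent Set / Vertex Cover (with k part of the input).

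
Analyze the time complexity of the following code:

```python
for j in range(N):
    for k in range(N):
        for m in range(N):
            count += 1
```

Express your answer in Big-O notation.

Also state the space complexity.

Time complexity: O(n^3).
Space complexity: O(1).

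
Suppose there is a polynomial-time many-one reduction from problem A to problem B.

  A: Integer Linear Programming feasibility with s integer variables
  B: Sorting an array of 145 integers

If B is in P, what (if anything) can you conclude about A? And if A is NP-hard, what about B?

A poly-time reduction A <=_p B means any A-instance can be transformed to a B-instance in poly time.
If B is in P: compose the reduction with B's poly-time algorithm to solve A in poly time, so A is in P.
If A is NP-hard: every NP problem reduces to A, which reduces to B; composing reductions, every NP problem reduces to B, so B is NP-hard.
(Here in fact A is NP-complete and B is in P, so no such reduction is known -- its existence would imply P = NP; the analysis concerns only what the assumed reduction would or would not let you conclude.)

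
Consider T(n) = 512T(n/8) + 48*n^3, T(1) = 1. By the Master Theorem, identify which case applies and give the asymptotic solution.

a=512, b=8, f(n)=48*n^3.
log_8(512) = 3, so n^(log_b(a)) = n^3.
f(n) = Theta(n^3), so Case 2 applies.
T(n) = Theta(n^3 log n).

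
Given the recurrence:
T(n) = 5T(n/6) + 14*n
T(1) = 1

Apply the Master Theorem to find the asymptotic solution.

a=5, b=6, f(n)=14*n. log_6(5) = 0.8982 < 1. Case 3: T(n) = O(n).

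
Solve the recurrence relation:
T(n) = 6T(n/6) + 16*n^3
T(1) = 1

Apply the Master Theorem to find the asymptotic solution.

a=6, b=6, f(n)=16*n^3. log_6(6) = 1 < 3. Case 3: T(n) = O(n^3).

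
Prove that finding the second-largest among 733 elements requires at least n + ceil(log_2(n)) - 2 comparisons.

Lower bound (adversary): identifying the maximum requires 733-1 comparisons (each eliminates one candidate). Assign weight 1 to each element; on each comparison the adversary lets the heavier side win and gives it the loser's weight. The max ends with weight 733, but each comparison it wins at most doubles its weight, so the max must win >= ceil(log_2(733)) = 10 comparisons. The second-largest is one of those 10 direct losers to the max, and identifying which one is largest needs >= 10-1 further comparisons. Total >= 733-1 + 10-1 = 741.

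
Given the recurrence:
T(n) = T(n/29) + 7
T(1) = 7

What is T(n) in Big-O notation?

Each step divides n by 29 and adds 7. After log_29(n) steps, T(n) = O(log n).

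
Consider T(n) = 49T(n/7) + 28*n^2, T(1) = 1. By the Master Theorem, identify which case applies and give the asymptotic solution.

a=49, b=7, f(n)=28*n^2.
log_7(49) = 2, so n^(log_b(a)) = n^2.
f(n) = Theta(n^2), so Case 2 applies.
T(n) = Theta(n^2 log n).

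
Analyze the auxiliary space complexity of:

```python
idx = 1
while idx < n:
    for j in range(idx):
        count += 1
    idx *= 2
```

Space complexity: O(1).
Only a constant amount of auxiliary storage is used; nothing grows with n.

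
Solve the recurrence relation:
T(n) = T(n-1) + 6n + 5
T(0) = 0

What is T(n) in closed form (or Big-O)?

Dominant term in sum is 6*sum(i, i=1..n) = 6*n*(n+1)/2 = O(n^2).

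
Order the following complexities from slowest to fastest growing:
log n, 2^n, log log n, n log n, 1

Ordered by growth rate: 1 < log log n < log n < n log n < 2^n.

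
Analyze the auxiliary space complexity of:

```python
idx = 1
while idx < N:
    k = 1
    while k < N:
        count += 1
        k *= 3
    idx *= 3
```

Space complexity: O(1).
Only a constant amount of auxiliary storage is used; nothing grows with n.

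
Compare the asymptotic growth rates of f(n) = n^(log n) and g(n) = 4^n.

g(n) = 4^n grows faster: take logs: log(n^(log n)) = (log n)^2, log(4^n) = n log 4; n dominates (log n)^2.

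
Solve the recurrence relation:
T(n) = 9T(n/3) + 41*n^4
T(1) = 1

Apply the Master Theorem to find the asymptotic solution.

a=9, b=3, f(n)=41*n^4. log_3(9) = 2 < 4. Case 3: T(n) = O(n^4).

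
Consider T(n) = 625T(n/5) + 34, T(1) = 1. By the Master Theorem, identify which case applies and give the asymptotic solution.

a=625, b=5, f(n)=34.
log_5(625) = 4 > 0.
Since f(n) = O(n^0) is polynomially smaller than n^4, Case 1 applies.
T(n) = Theta(n^4).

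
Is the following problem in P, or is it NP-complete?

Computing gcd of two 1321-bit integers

This problem is in P: the Euclidean algorithm runs in polynomial time in the bit-length.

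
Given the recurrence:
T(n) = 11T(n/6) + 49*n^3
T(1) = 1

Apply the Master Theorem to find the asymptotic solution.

a=11, b=6, f(n)=49*n^3. log_6(11) = 1.338 < 3. Case 3: T(n) = O(n^3).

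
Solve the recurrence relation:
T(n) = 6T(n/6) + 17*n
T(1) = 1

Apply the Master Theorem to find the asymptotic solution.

a=6, b=6, f(n)=17*n. log_6(6) = 1. Case 2: T(n) = O(n log n).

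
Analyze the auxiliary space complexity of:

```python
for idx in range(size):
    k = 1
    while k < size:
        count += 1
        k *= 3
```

Space complexity: O(1).
Only a constant amount of auxiliary storage is used; nothing grows with n.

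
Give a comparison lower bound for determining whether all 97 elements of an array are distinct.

In the algebraic decision-tree model, the YES region for element distinctness on 97 elements has 97! connected components (one per ordering). Ben-Or's theorem then gives a lower bound of Omega(log(n!)) = Omega(n log n).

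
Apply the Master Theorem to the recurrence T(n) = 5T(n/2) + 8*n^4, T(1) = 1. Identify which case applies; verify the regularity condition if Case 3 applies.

a=5, b=2, f(n)=8*n^4.
log_2(5) = 2.322 < 4.
f(n) = Omega(n^(2.322+epsilon)) for some epsilon > 0, so Case 3 is the candidate.
Regularity: a*f(n/b) = 5*8*(n/2)^4 = (5/16)*8*n^4 <= c*f(n) with c = 5/16 < 1. Satisfied.
Case 3: T(n) = Theta(n^4).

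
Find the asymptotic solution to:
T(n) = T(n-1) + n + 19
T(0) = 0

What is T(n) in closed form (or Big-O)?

Dominant term in sum is 1*sum(i, i=1..n) = 1*n*(n+1)/2 = O(n^2).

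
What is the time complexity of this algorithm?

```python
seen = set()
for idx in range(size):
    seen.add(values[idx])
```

Time complexity: O(n).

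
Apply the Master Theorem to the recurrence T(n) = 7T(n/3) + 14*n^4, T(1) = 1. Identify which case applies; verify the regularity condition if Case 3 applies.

a=7, b=3, f(n)=14*n^4.
log_3(7) = 1.771 < 4.
f(n) = Omega(n^(1.771+epsilon)) for some epsilon > 0, so Case 3 is the candidate.
Regularity: a*f(n/b) = 7*14*(n/3)^4 = (7/81)*14*n^4 <= c*f(n) with c = 7/81 < 1. Satisfied.
Case 3: T(n) = Theta(n^4).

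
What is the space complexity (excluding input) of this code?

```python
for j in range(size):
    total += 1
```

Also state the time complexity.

Space complexity: O(1).
Only a constant amount of auxiliary storage is used; nothing grows with n.
Time complexity: O(n).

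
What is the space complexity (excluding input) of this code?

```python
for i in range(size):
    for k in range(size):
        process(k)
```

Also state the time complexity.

Space complexity: O(1).
Only a constant amount of auxiliary storage is used; nothing grows with n.
Time complexity: O(n^2).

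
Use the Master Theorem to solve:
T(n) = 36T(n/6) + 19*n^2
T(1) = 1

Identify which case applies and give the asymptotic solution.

a=36, b=6, f(n)=19*n^2.
log_6(36) = 2, so n^(log_b(a)) = n^2.
f(n) = Theta(n^2), so Case 2 applies.
T(n) = Theta(n^2 log n).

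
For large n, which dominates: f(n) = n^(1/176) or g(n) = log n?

f(n) = n^(1/176) grows faster: any positive power of n dominates log n.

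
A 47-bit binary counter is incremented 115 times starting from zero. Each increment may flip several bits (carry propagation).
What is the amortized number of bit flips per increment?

Bit i flips on every 2^i-th increment, so over 115 increments bit i flips floor(115/2^i) times. Summing over i: total flips < 2 * 115. Amortized: < 2 = O(1) per increment.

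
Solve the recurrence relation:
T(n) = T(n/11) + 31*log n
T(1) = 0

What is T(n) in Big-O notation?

Each of the log_11(n) levels adds O(log n). T(n) = O(log^2 n).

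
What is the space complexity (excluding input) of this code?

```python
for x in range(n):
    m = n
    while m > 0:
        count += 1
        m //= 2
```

Space complexity: O(1).
Only a constant amount of auxiliary storage is used; nothing grows with n.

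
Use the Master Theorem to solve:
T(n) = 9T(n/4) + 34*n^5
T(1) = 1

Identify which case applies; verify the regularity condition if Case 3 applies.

a=9, b=4, f(n)=34*n^5.
log_4(9) = 1.585 < 5.
f(n) = Omega(n^(1.585+epsilon)) for some epsilon > 0, so Case 3 is the candidate.
Regularity: a*f(n/b) = 9*34*(n/4)^5 = (9/1024)*34*n^5 <= c*f(n) with c = 9/1024 < 1. Satisfied.
Case 3: T(n) = Theta(n^5).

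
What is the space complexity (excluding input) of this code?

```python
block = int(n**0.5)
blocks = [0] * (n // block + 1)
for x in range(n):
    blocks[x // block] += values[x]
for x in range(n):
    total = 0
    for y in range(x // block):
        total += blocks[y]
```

Space complexity: O(sqrt(n)).
Storage scales with sqrt(n).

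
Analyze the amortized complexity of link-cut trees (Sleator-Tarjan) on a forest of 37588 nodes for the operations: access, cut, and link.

Link-cut trees represent the forest using splay trees over preferred paths. With potential Phi = sum over nodes of log(size of virtual subtree), each access on 37588 nodes is O(log 37588) = O(log n) amortized by the splay-tree access lemma. Cut and link are O(1) plus one access.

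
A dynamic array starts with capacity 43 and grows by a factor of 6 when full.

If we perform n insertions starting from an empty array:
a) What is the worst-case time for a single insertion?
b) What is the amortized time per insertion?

(a) Worst-case single insertion: O(n) -- when the array is full at capacity c, the resize copies all c elements, and c can be Theta(n).
(b) Resizes happen at sizes 43, 258, 1548, ... Total copy cost for n insertions: 43 + 258 + ... = O(n) (geometric series with ratio 1/6). Amortized cost per insertion: O(n)/n = O(1).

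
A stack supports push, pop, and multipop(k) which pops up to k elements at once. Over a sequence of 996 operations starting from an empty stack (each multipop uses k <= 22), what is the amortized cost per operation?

Each element is pushed exactly once and popped at most once (whether by pop or as part of a multipop). So the total number of individual pops over the whole sequence is at most the number of pushes, which is at most 996. Total work <= 2 * 996, hence O(1) amortized per operation.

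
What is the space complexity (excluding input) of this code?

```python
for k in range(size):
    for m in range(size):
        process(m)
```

Space complexity: O(1).
Only a constant amount of auxiliary storage is used; nothing grows with n.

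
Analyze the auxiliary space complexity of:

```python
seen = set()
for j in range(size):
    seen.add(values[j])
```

Space complexity: O(n).
Auxiliary storage grows linearly with the input size n in the worst case.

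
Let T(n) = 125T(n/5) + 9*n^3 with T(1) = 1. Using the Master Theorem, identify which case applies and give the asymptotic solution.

a=125, b=5, f(n)=9*n^3.
log_5(125) = 3, so n^(log_b(a)) = n^3.
f(n) = Theta(n^3), so Case 2 applies.
T(n) = Theta(n^3 log n).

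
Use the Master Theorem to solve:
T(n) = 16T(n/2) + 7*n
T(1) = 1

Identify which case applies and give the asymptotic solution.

a=16, b=2, f(n)=7*n.
log_2(16) = 4 > 1.
Since f(n) = O(n^1) is polynomially smaller than n^4, Case 1 applies.
T(n) = Theta(n^4).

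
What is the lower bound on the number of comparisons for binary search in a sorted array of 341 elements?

With 341 possible positions, we need at least ceil(log_2(341)) = 9 comparisons. Each comparison splits the remaining candidates by at most half.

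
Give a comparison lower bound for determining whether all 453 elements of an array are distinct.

In the algebraic decision-tree model, the YES region for element distinctness on 453 elements has 453! connected components (one per ordering). Ben-Or's theorem then gives a lower bound of Omega(log(n!)) = Omega(n log n).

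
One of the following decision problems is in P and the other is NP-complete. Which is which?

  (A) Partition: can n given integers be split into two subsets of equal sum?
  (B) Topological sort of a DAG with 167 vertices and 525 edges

(A) is NP-complete: Subset Sum reduces to it (one of Karp's 21 NP-complete problems).
(B) is P: DFS-based topological sort runs in O(V+E).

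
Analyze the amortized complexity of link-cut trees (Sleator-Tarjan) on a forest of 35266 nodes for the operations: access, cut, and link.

Link-cut trees represent the forest using splay trees over preferred paths. With potential Phi = sum over nodes of log(size of virtual subtree), each access on 35266 nodes is O(log 35266) = O(log n) amortized by the splay-tree access lemma. Cut and link are O(1) plus one access.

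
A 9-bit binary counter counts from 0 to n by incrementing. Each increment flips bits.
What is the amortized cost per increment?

Bit i flips every 2^i increments. Total flips over n increments: sum_{i=0}^{9} n/2^i < 2n. Amortized cost: 2n/n = O(1).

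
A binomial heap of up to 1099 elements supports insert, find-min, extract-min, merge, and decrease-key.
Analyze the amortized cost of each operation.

A binomial heap with n <= 1099 elements has at most floor(log_2 1099) + 1 = 11 trees. Using potential Phi = number of trees: Insert adds one tree, but cascading merges reduce count -- amortized O(1). Find-min reads the cached minimum pointer: O(1). Extract-min creates O(log n) new trees: O(log n). Merge combines tree lists: O(log n). Decrease-key sifts the element up its tree of height <= log n: O(log n).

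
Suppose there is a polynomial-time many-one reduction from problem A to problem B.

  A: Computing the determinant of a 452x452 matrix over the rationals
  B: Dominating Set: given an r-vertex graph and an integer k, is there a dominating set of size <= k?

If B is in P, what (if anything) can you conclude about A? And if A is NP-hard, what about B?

A poly-time reduction A <=_p B means any A-instance can be transformed to a B-instance in poly time.
If B is in P: compose the reduction with B's poly-time algorithm to solve A in poly time, so A is in P.
If A is NP-hard: every NP problem reduces to A, which reduces to B; composing reductions, every NP problem reduces to B, so B is NP-hard.
(Here in fact A is P and B is NP-complete.)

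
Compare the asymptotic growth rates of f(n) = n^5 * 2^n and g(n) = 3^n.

g(n) = 3^n grows faster: 3^n / (n^5 2^n) = (3/2)^n / n^5 -> infinity since 3/2 > 1.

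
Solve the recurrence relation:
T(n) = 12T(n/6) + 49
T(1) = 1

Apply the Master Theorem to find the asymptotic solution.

a=12, b=6, f(n)=49. log_6(12) = 1.387. Case 1 of Master Theorem: T(n) = O(n^1.387).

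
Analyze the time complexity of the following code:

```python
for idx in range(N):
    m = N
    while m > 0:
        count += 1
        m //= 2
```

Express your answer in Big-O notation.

Time complexity: O(n log n).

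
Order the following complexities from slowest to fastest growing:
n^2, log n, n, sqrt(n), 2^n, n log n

Ordered by growth rate: log n < sqrt(n) < n < n log n < n^2 < 2^n.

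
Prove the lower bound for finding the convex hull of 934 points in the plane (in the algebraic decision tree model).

Reduction from sorting: given 934 numbers x_1,...,x_{934}, map x_i to the point (x_i, x_i^2) on the parabola y = x^2. All points are on the convex hull, and walking the hull gives them in sorted x-order. Since sorting requires Omega(n log n), so does planar convex hull.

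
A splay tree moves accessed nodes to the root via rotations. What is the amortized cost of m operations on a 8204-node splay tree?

Using a potential function Phi = sum of log(size of subtree) for each node, each splay operation has amortized cost O(log n) where n = 8204. Bad individual operations (O(n)) are offset by decreased potential.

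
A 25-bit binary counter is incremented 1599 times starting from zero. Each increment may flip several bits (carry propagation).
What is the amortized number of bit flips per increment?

Bit i flips on every 2^i-th increment, so over 1599 increments bit i flips floor(1599/2^i) times. Summing over i: total flips < 2 * 1599. Amortized: < 2 = O(1) per increment.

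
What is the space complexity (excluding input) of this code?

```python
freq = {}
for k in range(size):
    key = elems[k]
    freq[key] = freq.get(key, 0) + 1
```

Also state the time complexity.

Space complexity: O(n).
Auxiliary storage grows linearly with the input size n in the worst case.
Time complexity: O(n).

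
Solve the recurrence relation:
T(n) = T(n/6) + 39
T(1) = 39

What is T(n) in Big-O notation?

Each step divides n by 6 and adds 39. After log_6(n) steps, T(n) = O(log n).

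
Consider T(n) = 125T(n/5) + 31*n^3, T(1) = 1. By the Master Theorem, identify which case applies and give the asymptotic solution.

a=125, b=5, f(n)=31*n^3.
log_5(125) = 3, so n^(log_b(a)) = n^3.
f(n) = Theta(n^3), so Case 2 applies.
T(n) = Theta(n^3 log n).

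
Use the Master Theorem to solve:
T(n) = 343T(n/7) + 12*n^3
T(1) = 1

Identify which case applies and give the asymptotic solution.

a=343, b=7, f(n)=12*n^3.
log_7(343) = 3, so n^(log_b(a)) = n^3.
f(n) = Theta(n^3), so Case 2 applies.
T(n) = Theta(n^3 log n).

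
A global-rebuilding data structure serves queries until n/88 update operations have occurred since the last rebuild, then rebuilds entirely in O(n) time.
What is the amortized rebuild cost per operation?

The O(n) rebuild is triggered by n/88 operations, so each contributes O(n)/(n/88) = O(88) = O(1) to the rebuild cost.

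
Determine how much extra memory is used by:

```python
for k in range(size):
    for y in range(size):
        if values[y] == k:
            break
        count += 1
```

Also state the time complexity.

Space complexity: O(1).
Only a constant amount of auxiliary storage is used; nothing grows with n.
Time complexity: O(n^2).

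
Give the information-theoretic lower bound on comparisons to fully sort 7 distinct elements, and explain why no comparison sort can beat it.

A comparison sort is a binary decision tree whose leaves are the 7! = 5040 possible output permutations. A binary tree with L leaves has height >= ceil(log_2(L)). So any comparison sort needs >= ceil(log_2(7!)) = 13 comparisons in the worst case.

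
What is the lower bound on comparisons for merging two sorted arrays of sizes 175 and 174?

Adversary argument: with sizes 175 and 174 (differing by at most 1), interleave the two arrays so that every consecutive pair in the output comes from different inputs. Then each of the 348 adjacent output pairs must be directly compared, or the algorithm cannot determine their relative order. So 348 comparisons are necessary; standard merge achieves this.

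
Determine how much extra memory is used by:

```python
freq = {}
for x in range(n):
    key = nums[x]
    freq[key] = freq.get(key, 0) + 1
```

Space complexity: O(n).
Auxiliary storage grows linearly with the input size n in the worst case.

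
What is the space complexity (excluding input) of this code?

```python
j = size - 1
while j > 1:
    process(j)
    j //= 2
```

Space complexity: O(1).
Only a constant amount of auxiliary storage is used; nothing grows with n.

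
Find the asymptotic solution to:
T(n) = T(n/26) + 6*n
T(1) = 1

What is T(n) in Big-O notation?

Geometric series: 6*n*(1 + 1/26 + 1/26^2 + ...) = O(n). T(n) = O(n).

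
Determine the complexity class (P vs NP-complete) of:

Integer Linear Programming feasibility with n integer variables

This problem is NP-complete: ILP feasibility is NP-complete (LP relaxation is in P).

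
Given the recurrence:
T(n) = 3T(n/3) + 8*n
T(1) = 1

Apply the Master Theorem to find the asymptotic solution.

a=3, b=3, f(n)=8*n. log_3(3) = 1. Case 2: T(n) = O(n log n).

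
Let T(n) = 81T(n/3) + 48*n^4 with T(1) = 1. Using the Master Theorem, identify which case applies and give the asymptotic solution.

a=81, b=3, f(n)=48*n^4.
log_3(81) = 4, so n^(log_b(a)) = n^4.
f(n) = Theta(n^4), so Case 2 applies.
T(n) = Theta(n^4 log n).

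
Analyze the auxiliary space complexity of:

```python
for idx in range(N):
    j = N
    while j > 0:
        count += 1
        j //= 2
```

Space complexity: O(1).
Only a constant amount of auxiliary storage is used; nothing grows with n.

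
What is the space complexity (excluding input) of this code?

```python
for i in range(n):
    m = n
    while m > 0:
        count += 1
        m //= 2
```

Space complexity: O(1).
Only a constant amount of auxiliary storage is used; nothing grows with n.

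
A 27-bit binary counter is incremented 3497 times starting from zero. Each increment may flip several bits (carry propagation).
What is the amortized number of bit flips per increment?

Bit i flips on every 2^i-th increment, so over 3497 increments bit i flips floor(3497/2^i) times. Summing over i: total flips < 2 * 3497. Amortized: < 2 = O(1) per increment.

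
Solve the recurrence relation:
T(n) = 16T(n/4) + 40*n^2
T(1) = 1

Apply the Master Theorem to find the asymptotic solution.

a=16, b=4, f(n)=40*n^2. log_4(16) = 2. Case 2: T(n) = O(n^2 log n).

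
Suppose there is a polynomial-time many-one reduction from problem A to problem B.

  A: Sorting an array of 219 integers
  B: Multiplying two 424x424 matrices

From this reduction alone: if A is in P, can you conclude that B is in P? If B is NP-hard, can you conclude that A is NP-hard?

A poly-time reduction A <=_p B transfers tractability DOWN (B easy => A easy) and hardness UP (A hard => B hard), not the reverse.
From A in P, the reduction alone does NOT give B in P: any problem in P trivially reduces to SAT, yet SAT is not known to be in P.
From B NP-hard, the reduction alone does NOT give A NP-hard: again, easy problems reduce to hard ones.
(Here in fact A is P and B is P.)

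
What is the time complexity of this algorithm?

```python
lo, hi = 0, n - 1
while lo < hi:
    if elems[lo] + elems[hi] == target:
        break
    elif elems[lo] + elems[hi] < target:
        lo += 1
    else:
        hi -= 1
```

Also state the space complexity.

Time complexity: O(n).
Space complexity: O(1).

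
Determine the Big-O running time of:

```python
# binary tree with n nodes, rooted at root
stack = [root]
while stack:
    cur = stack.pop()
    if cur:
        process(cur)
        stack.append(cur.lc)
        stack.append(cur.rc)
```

Time complexity: O(n).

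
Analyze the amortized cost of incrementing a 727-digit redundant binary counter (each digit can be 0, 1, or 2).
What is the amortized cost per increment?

A redundant counter on 727 digits allows digit values 0, 1, 2. Increment adds 1 to the least significant digit and carries any 2 to a 0 plus +1 on the next digit. With potential Phi = (number of 2-digits), each increment does O(1) actual work plus a chain of carries, each of which decreases Phi by 1. Amortized O(1).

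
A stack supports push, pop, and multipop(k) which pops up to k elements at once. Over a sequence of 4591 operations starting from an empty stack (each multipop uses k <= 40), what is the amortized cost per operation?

Each element is pushed exactly once and popped at most once (whether by pop or as part of a multipop). So the total number of individual pops over the whole sequence is at most the number of pushes, which is at most 4591. Total work <= 2 * 4591, hence O(1) amortized per operation.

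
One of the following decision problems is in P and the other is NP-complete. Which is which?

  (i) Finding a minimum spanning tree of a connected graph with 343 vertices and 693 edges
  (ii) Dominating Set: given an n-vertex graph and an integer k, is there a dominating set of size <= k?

(i) is P: Kruskal's / Prim's algorithms run in polynomial time.
(ii) is NP-complete: reduces from Set Cover (with k part of the input).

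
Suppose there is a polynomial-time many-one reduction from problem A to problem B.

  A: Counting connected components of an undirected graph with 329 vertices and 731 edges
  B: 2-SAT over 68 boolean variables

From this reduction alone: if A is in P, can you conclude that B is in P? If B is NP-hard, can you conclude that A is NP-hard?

A poly-time reduction A <=_p B transfers tractability DOWN (B easy => A easy) and hardness UP (A hard => B hard), not the reverse.
From A in P, the reduction alone does NOT give B in P: any problem in P trivially reduces to SAT, yet SAT is not known to be in P.
From B NP-hard, the reduction alone does NOT give A NP-hard: again, easy problems reduce to hard ones.
(Here in fact A is P and B is P.)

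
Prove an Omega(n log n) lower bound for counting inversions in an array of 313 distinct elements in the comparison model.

Decision-tree argument: at any leaf, the comparisons made (with transitivity) must totally order all 313 elements -- otherwise some pair (i,j) is unordered, and an adversary can present two inputs agreeing on every comparison made but with that pair flipped, changing the inversion count by 1, so the leaf's output is wrong on one of them. Hence the tree has >= 313! leaves and height >= log_2(313!) = Omega(n log n). Modified merge sort achieves O(n log n).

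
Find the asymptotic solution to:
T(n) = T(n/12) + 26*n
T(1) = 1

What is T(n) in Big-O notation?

Geometric series: 26*n*(1 + 1/12 + 1/12^2 + ...) = O(n). T(n) = O(n).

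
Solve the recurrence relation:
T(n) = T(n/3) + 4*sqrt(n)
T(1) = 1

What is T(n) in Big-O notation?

Each level contributes sqrt(n/3^k). Geometric series with ratio 1/sqrt(3) < 1 sums to O(sqrt(n)).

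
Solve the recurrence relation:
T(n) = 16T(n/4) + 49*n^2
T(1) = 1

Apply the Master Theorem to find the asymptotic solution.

a=16, b=4, f(n)=49*n^2. log_4(16) = 2. Case 2: T(n) = O(n^2 log n).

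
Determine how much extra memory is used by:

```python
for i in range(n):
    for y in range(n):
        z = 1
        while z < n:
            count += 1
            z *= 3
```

Space complexity: O(1).
Only a constant amount of auxiliary storage is used; nothing grows with n.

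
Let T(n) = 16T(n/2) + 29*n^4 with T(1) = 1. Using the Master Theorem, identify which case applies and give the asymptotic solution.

a=16, b=2, f(n)=29*n^4.
log_2(16) = 4, so n^(log_b(a)) = n^4.
f(n) = Theta(n^4), so Case 2 applies.
T(n) = Theta(n^4 log n).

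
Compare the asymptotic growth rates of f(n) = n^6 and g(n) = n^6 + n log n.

f(n) = n^6 and g(n) = n^6 + n log n are Theta of each other: the lower-order n log n term is o(n^6); both are Theta(n^6).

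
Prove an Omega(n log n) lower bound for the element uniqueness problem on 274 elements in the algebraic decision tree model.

In the algebraic decision tree model, element uniqueness on 274 elements is equivalent to determining which cell of an arrangement of C(274,2) = 37401 hyperplanes x_i = x_j contains the input point. Ben-Or's theorem shows this requires Omega(n log n).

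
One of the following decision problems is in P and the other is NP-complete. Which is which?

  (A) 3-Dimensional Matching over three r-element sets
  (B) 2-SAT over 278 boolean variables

(A) is NP-complete: one of Karp's 21 NP-complete problems.
(B) is P: 2-SAT is solvable in linear time via implication-graph SCCs.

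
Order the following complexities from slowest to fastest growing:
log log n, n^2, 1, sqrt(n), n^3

Ordered by growth rate: 1 < log log n < sqrt(n) < n^2 < n^3.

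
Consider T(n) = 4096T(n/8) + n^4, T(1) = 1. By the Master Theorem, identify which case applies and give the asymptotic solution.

a=4096, b=8, f(n)=n^4.
log_8(4096) = 4, so n^(log_b(a)) = n^4.
f(n) = Theta(n^4), so Case 2 applies.
T(n) = Theta(n^4 log n).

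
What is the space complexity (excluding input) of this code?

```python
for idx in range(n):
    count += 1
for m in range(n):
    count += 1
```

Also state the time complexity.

Space complexity: O(1).
Only a constant amount of auxiliary storage is used; nothing grows with n.
Time complexity: O(n).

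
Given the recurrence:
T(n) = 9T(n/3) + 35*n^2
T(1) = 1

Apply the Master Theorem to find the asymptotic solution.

a=9, b=3, f(n)=35*n^2. log_3(9) = 2. Case 2: T(n) = O(n^2 log n).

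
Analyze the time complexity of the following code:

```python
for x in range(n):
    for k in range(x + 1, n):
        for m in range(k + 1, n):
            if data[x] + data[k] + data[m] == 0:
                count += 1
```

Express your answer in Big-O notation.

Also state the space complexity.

Time complexity: O(n^3).
Space complexity: O(1).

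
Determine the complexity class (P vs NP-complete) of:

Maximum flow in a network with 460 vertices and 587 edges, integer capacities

This problem is in P: Edmonds-Karp / push-relabel run in polynomial time.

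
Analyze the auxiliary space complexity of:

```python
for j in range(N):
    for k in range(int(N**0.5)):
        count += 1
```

Space complexity: O(1).
Only a constant amount of auxiliary storage is used; nothing grows with n.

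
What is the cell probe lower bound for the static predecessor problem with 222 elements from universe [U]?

The Patrascu-Thorup lower bound shows any data structure on n = 222 elements using O(n * polylog(n)) space requires Omega(log log U) query time. van Emde Boas trees achieve O(log log U) with O(U) space.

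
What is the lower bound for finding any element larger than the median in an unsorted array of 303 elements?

To find an element larger than the median of 303 elements, we must see Omega(n) elements. Without seeing enough elements, an adversary can make any unseen element the median.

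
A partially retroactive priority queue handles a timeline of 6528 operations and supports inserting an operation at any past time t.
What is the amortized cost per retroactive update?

Partially retroactive priority queues (Demaine-Iacono-Langerman) allow updates at past times with queries only at the present. With a balanced BST over the m = 6528 timeline events tracking bridges, each retroactive insert or delete is O(log m) amortized.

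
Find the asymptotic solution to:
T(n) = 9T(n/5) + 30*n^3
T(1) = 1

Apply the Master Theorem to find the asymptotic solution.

a=9, b=5, f(n)=30*n^3. log_5(9) = 1.365 < 3. Case 3: T(n) = O(n^3).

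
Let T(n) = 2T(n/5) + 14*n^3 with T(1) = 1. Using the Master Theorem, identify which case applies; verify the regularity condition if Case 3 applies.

a=2, b=5, f(n)=14*n^3.
log_5(2) = 0.4307 < 3.
f(n) = Omega(n^(0.4307+epsilon)) for some epsilon > 0, so Case 3 is the candidate.
Regularity: a*f(n/b) = 2*14*(n/5)^3 = (2/125)*14*n^3 <= c*f(n) with c = 2/125 < 1. Satisfied.
Case 3: T(n) = Theta(n^3).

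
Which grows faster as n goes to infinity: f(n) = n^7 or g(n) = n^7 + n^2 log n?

f(n) = n^7 and g(n) = n^7 + n^2 log n are Theta of each other: the lower-order n^2 log n term is o(n^7); both are Theta(n^7).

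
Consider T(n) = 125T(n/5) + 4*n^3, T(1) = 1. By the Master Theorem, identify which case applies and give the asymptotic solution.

a=125, b=5, f(n)=4*n^3.
log_5(125) = 3, so n^(log_b(a)) = n^3.
f(n) = Theta(n^3), so Case 2 applies.
T(n) = Theta(n^3 log n).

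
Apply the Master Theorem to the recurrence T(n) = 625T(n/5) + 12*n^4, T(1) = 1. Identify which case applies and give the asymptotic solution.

a=625, b=5, f(n)=12*n^4.
log_5(625) = 4, so n^(log_b(a)) = n^4.
f(n) = Theta(n^4), so Case 2 applies.
T(n) = Theta(n^4 log n).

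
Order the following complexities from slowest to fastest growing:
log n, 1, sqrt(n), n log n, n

Ordered by growth rate: 1 < log n < sqrt(n) < n < n log n.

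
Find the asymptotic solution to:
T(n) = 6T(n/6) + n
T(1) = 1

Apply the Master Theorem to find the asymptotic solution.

a=6, b=6, f(n)=n. log_6(6) = 1. Case 2: T(n) = O(n log n).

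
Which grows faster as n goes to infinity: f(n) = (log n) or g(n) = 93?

f(n) = (log n) grows faster: any unbounded function dominates a constant.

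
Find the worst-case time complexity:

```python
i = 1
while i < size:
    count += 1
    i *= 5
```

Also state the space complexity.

Time complexity: O(log n).
Space complexity: O(1).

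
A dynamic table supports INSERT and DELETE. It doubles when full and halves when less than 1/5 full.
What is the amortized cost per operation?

Using potential function Phi = |2*num_items - table_size| when load > 1/2, and Phi = table_size/2 - num_items otherwise. The gap of 1/5 vs 1/2 for shrinking prevents thrashing. Both insert and delete have O(1) amortized cost.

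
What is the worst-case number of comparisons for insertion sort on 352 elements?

Insertion sort on reverse-sorted input: 1 + 2 + ... + (352-1) = 61776 comparisons.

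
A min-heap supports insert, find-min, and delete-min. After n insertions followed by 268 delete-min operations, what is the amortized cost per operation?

Insert takes O(log n) worst case. Delete-min takes O(log n). Over a sequence of n inserts and 268 delete-mins, total cost is O((n + 268) log n). Amortized per operation: O(log n).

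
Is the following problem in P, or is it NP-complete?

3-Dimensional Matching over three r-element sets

This problem is NP-complete: one of Karp's 21 NP-complete problems.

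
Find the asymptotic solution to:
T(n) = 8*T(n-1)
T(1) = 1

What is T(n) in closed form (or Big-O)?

Each step multiplies by 8. T(n) = T(1)*8^(n-1) = 8^(n-1).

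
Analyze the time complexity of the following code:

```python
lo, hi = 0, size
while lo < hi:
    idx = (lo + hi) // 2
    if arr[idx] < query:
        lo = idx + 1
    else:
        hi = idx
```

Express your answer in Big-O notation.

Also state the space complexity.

Time complexity: O(log n).
Space complexity: O(1).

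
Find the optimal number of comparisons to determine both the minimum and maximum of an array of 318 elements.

Naive approach: 634 comparisons (317 for max + 317 for min).
Optimal: Compare elements in pairs first (floor(n/2) = 159 comparisons), then find max among winners and min among losers (158 comparisons each).
Total: ceil(3n/2) - 2 = 475 comparisons. An adversary argument shows this is also a lower bound.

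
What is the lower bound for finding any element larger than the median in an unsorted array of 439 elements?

To find an element larger than the median of 439 elements, we must see Omega(n) elements. Without seeing enough elements, an adversary can make any unseen element the median.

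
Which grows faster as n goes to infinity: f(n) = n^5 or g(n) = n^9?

g(n) = n^9 grows faster: n^9/n^5 = n^4 -> infinity.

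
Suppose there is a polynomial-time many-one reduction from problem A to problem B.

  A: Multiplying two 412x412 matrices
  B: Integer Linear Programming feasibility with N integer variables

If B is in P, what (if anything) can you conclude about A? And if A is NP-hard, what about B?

A poly-time reduction A <=_p B means any A-instance can be transformed to a B-instance in poly time.
If B is in P: compose the reduction with B's poly-time algorithm to solve A in poly time, so A is in P.
If A is NP-hard: every NP problem reduces to A, which reduces to B; composing reductions, every NP problem reduces to B, so B is NP-hard.
(Here in fact A is P and B is NP-complete.)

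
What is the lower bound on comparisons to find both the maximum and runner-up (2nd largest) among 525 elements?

Lower bound: finding the max needs 525-1 comparisons. By an adversary weight-doubling argument, the maximum element must personally win at least ceil(log_2(525)) = 10 comparisons in any correct algorithm. The 2nd largest is among those 10 direct losers, and distinguishing it requires 10-1 more comparisons. Total >= 525-1 + 10-1 = 533. A balanced tournament achieves this bound exactly.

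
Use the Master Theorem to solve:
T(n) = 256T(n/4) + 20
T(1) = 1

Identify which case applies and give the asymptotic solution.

a=256, b=4, f(n)=20.
log_4(256) = 4 > 0.
Since f(n) = O(n^0) is polynomially smaller than n^4, Case 1 applies.
T(n) = Theta(n^4).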